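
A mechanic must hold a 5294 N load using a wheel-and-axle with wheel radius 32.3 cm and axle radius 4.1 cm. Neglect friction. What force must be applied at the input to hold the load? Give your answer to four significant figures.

Wheel-and-axle MA = R/r = 32.3/4.1 = 7.878.
Effort = load / MA = 5294 / 7.878 = 671.99 N.

672.0 N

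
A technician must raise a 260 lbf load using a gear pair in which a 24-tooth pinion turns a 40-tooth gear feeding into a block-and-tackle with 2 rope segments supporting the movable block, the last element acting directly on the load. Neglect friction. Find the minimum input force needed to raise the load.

78 lbf

Gear pair MA = 40/24 = 1.6667.
Block-and-tackle MA = number of supporting rope parts = 2.
Combined ideal MA = 1.6667 × 2 = 3.3333.
Effort = load / MA = 260 / 3.3333 = 78 lbf.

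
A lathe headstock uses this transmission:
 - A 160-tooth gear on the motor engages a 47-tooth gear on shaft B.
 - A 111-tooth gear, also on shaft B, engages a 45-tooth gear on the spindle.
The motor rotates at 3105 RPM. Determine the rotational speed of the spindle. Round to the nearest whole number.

26073 RPM

the motor → shaft B (gear mesh, 47/160): 3105 ÷ 0.29375 = 10570 RPM
shaft B → the spindle (gear mesh, 45/111): 10570 ÷ 0.40541 = 26073 RPM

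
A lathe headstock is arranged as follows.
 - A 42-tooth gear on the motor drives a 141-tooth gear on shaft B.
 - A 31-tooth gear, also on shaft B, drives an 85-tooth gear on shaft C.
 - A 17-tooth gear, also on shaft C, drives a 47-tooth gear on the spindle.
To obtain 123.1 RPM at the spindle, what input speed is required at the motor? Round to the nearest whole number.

Overall ratio R = 3.3571 × 2.7419 × 2.7647 = 25.449.
Required input speed = output speed × R = 123.1 × 25.449 = 3132.8 RPM.

3133 RPM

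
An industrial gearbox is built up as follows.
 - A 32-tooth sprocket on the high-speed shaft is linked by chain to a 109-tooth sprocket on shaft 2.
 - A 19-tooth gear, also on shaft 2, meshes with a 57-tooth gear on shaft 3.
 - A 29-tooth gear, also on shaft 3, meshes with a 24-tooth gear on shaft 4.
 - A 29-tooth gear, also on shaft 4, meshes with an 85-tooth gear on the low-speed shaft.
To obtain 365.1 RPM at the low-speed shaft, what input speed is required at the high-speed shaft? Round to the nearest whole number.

9050 RPM

Overall ratio R = 3.4062 × 3 × 0.82759 × 2.931 = 24.787.
Required input speed = output speed × R = 365.1 × 24.787 = 9049.9 RPM.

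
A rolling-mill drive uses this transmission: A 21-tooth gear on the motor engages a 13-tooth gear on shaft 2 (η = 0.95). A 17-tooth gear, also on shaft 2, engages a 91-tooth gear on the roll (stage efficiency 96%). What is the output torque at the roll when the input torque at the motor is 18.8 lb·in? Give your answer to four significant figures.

56.82 lb·in

Gear mesh: ratio = 13/21 = 0.61905; torque at shaft 2 = 18.8 × 0.61905 × 0.95 = 11.056 lb·in.
Gear mesh: ratio = 91/17 = 5.3529; torque at the roll = 11.056 × 5.3529 × 0.96 = 56.816 lb·in.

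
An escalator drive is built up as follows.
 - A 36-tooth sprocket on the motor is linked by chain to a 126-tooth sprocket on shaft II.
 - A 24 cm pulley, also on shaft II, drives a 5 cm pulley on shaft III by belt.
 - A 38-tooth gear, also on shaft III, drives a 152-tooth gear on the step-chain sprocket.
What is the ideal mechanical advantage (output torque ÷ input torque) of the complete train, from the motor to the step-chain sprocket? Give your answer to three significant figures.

Each stage contributes driven/driver: chain 126/36 = 3.5, belt 5/24 = 0.20833, gear mesh 152/38 = 4.
Overall: 3.5 × 0.20833 × 4 = 2.9167.

2.92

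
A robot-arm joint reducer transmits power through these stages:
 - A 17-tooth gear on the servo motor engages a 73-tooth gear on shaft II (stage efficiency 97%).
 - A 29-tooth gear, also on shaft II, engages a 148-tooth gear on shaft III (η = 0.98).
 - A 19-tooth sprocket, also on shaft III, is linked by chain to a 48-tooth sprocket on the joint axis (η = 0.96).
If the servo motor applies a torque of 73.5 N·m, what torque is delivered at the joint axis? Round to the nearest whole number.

After the gear mesh (73/17): 73.5 × 4.2941 × 0.97 = 306.15 N·m
After the gear mesh (148/29): 306.15 × 5.1034 × 0.98 = 1531.2 N·m
After the chain (48/19): 1531.2 × 2.5263 × 0.96 = 3713.5 N·m

3713 N·m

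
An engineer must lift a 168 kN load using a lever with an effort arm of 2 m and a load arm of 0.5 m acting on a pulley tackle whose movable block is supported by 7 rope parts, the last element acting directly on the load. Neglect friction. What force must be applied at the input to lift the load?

Lever MA = effort arm / load arm = 2/0.5 = 4.
Block-and-tackle MA = number of supporting rope parts = 7.
Combined ideal MA = 4 × 7 = 28.
Effort = load / MA = 168 / 28 = 6 kN.

6 kN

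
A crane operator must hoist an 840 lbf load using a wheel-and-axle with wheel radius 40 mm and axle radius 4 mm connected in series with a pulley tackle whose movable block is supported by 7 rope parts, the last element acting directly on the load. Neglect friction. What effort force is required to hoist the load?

12 lbf

Wheel-and-axle MA = R/r = 40/4 = 10.
Block-and-tackle MA = number of supporting rope parts = 7.
Combined ideal MA = 10 × 7 = 70.
Effort = load / MA = 840 / 70 = 12 lbf.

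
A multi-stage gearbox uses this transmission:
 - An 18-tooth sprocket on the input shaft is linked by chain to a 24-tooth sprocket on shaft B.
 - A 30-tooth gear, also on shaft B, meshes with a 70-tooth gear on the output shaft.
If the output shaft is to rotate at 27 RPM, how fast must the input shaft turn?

84 RPM

Overall ratio R = 1.3333 × 2.3333 = 3.1111.
Required input speed = output speed × R = 27 × 3.1111 = 84 RPM.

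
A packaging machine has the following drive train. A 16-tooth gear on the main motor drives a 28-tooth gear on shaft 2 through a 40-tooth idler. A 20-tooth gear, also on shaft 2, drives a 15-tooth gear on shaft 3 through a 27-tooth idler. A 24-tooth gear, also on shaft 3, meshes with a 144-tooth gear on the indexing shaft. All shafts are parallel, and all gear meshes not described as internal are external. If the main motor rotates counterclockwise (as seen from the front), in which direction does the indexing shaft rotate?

the main motor → shaft 2: driver → idler → driven is 2 external meshes, 2 reversals → CCW.
shaft 2 → shaft 3: driver → idler → driven is 2 external meshes, 2 reversals → CCW.
shaft 3 → the indexing shaft: external mesh, 1 reversal → CW.
5 reversals in total — an odd number — so the indexing shaft turns opposite to the main motor.

clockwise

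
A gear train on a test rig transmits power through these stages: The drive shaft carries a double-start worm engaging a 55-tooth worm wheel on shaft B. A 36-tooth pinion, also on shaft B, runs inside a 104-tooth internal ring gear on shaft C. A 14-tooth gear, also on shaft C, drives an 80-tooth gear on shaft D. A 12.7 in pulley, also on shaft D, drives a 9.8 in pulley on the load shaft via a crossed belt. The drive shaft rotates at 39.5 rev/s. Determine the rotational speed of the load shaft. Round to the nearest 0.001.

0.113 rev/s

worm 55/2 = 27.5 → 39.5/27.5 = 1.4364 rev/s
internal gear 104/36 = 2.8889 → 1.4364/2.8889 = 0.4972 rev/s
gear mesh 80/14 = 5.7143 → 0.4972/5.7143 = 0.08701 rev/s
belt 9.8/12.7 = 0.77165 → 0.08701/0.77165 = 0.11276 rev/s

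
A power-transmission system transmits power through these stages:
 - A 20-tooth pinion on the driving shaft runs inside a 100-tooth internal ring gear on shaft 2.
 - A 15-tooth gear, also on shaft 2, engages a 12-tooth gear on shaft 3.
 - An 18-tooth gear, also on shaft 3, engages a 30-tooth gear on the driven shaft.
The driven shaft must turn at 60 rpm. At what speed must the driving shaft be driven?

Overall ratio R = 5 × 0.8 × 1.6667 = 6.6667.
Required input speed = output speed × R = 60 × 6.6667 = 400 rpm.

400 rpm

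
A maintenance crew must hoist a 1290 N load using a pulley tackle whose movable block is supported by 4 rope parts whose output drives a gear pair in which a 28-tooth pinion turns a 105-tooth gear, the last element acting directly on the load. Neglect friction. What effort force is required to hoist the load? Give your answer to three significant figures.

86.0 N

Block-and-tackle MA = number of supporting rope parts = 4.
Gear pair MA = 105/28 = 3.75.
Combined ideal MA = 4 × 3.75 = 15.
Effort = load / MA = 1290 / 15 = 86 N.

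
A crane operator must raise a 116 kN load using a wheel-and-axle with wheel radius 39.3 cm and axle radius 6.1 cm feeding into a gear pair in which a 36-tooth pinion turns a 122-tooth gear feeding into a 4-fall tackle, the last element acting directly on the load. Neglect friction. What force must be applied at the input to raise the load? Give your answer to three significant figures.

Wheel-and-axle MA = R/r = 39.3/6.1 = 6.4426.
Gear pair MA = 122/36 = 3.3889.
Block-and-tackle MA = number of supporting rope parts = 4.
Combined ideal MA = 6.4426 × 3.3889 × 4 = 87.333.
Effort = load / MA = 116 / 87.333 = 1.3282 kN.

1.33 kN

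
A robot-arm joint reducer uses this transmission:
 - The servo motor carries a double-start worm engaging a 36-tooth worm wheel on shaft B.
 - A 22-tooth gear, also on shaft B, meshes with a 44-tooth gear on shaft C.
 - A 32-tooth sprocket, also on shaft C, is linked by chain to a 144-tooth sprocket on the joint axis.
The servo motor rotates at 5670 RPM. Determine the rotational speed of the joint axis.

35 RPM

Worm: ratio = 36/2 = 18, so shaft B turns at 5670 / 18 = 315 RPM.
Gear mesh: ratio = 44/22 = 2, so shaft C turns at 315 / 2 = 157.5 RPM.
Chain: ratio = 144/32 = 4.5, so the joint axis turns at 157.5 / 4.5 = 35 RPM.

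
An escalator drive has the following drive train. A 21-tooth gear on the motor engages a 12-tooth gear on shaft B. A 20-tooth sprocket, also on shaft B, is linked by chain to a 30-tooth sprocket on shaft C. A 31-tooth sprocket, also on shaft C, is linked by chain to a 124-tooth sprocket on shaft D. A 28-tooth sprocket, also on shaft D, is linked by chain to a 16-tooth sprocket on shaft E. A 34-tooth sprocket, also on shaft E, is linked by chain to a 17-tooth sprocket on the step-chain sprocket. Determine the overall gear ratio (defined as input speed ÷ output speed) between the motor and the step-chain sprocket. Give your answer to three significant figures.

Each stage contributes driven/driver: gear mesh 12/21 = 0.57143, chain 30/20 = 1.5, chain 124/31 = 4, chain 16/28 = 0.57143, chain 17/34 = 0.5.
Overall: 0.57143 × 1.5 × 4 × 0.57143 × 0.5 = 0.97959.

0.980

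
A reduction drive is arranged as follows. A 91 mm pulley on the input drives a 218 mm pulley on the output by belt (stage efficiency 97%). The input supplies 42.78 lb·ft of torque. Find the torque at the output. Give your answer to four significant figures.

99.41 lb·ft

belt 218/91 = 2.3956 → τ = 42.78·2.3956·0.97 = 99.409 lb·ft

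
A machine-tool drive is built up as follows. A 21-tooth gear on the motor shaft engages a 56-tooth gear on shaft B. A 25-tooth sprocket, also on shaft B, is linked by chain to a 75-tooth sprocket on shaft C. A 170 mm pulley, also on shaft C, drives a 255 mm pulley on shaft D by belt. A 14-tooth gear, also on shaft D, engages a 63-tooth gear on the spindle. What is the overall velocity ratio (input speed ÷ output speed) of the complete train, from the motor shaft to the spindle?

54

Each stage contributes driven/driver: gear mesh 56/21 = 2.6667, chain 75/25 = 3, belt 255/170 = 1.5, gear mesh 63/14 = 4.5.
Overall: 2.6667 × 3 × 1.5 × 4.5 = 54.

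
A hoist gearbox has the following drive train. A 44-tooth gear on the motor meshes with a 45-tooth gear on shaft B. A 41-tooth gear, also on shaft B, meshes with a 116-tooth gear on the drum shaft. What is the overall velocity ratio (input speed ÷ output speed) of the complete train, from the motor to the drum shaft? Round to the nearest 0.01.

2.89

Each stage contributes driven/driver: gear mesh 45/44 = 1.0227, gear mesh 116/41 = 2.8293.
Overall: 1.0227 × 2.8293 = 2.8936.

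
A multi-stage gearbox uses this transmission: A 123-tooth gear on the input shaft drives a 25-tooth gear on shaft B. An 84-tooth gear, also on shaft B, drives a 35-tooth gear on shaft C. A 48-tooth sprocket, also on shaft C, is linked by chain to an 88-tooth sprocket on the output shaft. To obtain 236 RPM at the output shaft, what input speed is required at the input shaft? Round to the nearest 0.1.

Overall ratio R = 0.20325 × 0.41667 × 1.8333 = 0.15526.
Required input speed = output speed × R = 236 × 0.15526 = 36.642 RPM.

36.6 RPM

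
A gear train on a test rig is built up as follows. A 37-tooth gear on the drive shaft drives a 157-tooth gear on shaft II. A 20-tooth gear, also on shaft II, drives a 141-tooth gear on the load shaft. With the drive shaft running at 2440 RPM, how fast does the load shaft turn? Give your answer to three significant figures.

gear mesh 157/37 = 4.2432 → 2440/4.2432 = 575.03 RPM
gear mesh 141/20 = 7.05 → 575.03/7.05 = 81.565 RPM

81.6 RPM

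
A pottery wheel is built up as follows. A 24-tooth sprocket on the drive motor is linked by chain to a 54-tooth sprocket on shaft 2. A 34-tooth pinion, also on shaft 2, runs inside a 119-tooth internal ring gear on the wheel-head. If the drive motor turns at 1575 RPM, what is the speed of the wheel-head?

200 RPM

Chain: ratio = 54/24 = 2.25, so shaft 2 turns at 1575 / 2.25 = 700 RPM.
Internal gear: ratio = 119/34 = 3.5, so the wheel-head turns at 700 / 3.5 = 200 RPM.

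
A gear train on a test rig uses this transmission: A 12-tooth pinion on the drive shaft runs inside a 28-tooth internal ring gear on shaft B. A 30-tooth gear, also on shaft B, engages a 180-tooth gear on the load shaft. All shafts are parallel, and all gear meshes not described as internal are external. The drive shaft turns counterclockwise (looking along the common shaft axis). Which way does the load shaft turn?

clockwise

the drive shaft → shaft B: internal mesh, same direction → CCW.
shaft B → the load shaft: external mesh, 1 reversal → CW.
1 reversal in total — an odd number — so the load shaft turns opposite to the drive shaft.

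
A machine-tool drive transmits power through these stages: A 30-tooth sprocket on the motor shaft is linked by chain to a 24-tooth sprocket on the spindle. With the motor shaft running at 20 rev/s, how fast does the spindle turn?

chain 24/30 = 0.8 → 20/0.8 = 25 rev/s

25 rev/s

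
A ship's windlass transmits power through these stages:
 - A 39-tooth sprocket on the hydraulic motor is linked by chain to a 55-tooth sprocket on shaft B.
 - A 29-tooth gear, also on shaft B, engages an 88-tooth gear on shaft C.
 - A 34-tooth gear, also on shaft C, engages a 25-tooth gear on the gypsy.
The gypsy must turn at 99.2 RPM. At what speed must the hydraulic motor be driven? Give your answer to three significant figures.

Overall ratio R = 1.4103 × 3.0345 × 0.73529 = 3.1466.
Required input speed = output speed × R = 99.2 × 3.1466 = 312.14 RPM.

312 RPM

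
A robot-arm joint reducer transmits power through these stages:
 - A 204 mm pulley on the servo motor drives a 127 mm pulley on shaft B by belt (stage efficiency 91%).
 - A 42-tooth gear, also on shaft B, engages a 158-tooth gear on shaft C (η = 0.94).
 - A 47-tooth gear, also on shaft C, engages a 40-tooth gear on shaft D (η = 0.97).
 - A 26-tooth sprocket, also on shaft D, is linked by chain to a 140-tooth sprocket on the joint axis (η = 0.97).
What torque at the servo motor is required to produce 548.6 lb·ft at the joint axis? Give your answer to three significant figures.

Overall ratio R = 0.62255 × 3.7619 × 0.85106 × 5.3846 = 10.732; overall efficiency η = 0.91 × 0.94 × 0.97 × 0.97 = 0.8048.
Input torque = output torque / (R × η) = 548.6 / (10.732 × 0.8048) = 63.51 lb·ft.

63.5 lb·ft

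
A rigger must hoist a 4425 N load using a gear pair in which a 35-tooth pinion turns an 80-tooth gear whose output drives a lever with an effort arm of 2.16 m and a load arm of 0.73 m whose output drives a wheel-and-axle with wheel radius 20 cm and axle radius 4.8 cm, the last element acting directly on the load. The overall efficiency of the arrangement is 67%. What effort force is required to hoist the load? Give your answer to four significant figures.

234.4 N

Gear pair MA = 80/35 = 2.2857.
Lever MA = effort arm / load arm = 2.16/0.73 = 2.9589.
Wheel-and-axle MA = R/r = 20/4.8 = 4.1667.
Combined ideal MA = 2.2857 × 2.9589 × 4.1667 = 28.18.
Actual MA = 28.18 × 0.67 = 18.881.
Effort = load / actual MA = 4425 / 18.881 = 234.37 N.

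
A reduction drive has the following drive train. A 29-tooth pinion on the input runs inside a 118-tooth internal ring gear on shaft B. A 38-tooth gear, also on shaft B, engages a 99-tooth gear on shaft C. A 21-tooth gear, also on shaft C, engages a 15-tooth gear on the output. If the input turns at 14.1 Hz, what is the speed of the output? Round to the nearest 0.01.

1.86 Hz

internal gear 118/29 = 4.069 → 14.1/4.069 = 3.4653 Hz
gear mesh 99/38 = 2.6053 → 3.4653/2.6053 = 1.3301 Hz
gear mesh 15/21 = 0.71429 → 1.3301/0.71429 = 1.8621 Hz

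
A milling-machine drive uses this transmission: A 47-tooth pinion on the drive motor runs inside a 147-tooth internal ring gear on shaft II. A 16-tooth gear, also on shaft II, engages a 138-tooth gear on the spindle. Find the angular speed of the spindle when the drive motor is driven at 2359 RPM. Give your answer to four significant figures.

Internal gear: ratio = 147/47 = 3.1277, so shaft II turns at 2359 / 3.1277 = 754.24 RPM.
Gear mesh: ratio = 138/16 = 8.625, so the spindle turns at 754.24 / 8.625 = 87.448 RPM.

87.45 RPM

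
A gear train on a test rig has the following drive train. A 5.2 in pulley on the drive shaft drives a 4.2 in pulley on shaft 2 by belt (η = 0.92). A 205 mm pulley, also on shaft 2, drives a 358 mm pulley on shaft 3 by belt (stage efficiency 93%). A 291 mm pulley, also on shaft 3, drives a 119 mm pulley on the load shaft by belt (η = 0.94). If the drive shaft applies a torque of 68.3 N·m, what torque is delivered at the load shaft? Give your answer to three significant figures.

31.7 N·m

After the belt (4.2/5.2): 68.3 × 0.80769 × 0.92 = 50.752 N·m
After the belt (358/205): 50.752 × 1.7463 × 0.93 = 82.426 N·m
After the belt (119/291): 82.426 × 0.40893 × 0.94 = 31.685 N·m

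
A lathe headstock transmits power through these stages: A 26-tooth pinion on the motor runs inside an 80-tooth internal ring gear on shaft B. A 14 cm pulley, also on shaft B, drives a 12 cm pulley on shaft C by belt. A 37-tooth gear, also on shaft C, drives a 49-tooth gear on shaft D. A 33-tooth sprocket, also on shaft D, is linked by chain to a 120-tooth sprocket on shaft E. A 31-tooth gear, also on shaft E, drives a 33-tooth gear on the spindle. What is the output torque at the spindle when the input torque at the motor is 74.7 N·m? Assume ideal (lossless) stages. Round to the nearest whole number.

1010 N·m

Internal gear: ratio = 80/26 = 3.0769; torque at shaft B = 74.7 × 3.0769 = 229.85 N·m.
Belt: ratio = 12/14 = 0.85714; torque at shaft C = 229.85 × 0.85714 = 197.01 N·m.
Gear mesh: ratio = 49/37 = 1.3243; torque at shaft D = 197.01 × 1.3243 = 260.91 N·m.
Chain: ratio = 120/33 = 3.6364; torque at shaft E = 260.91 × 3.6364 = 948.75 N·m.
Gear mesh: ratio = 33/31 = 1.0645; torque at the spindle = 948.75 × 1.0645 = 1010 N·m.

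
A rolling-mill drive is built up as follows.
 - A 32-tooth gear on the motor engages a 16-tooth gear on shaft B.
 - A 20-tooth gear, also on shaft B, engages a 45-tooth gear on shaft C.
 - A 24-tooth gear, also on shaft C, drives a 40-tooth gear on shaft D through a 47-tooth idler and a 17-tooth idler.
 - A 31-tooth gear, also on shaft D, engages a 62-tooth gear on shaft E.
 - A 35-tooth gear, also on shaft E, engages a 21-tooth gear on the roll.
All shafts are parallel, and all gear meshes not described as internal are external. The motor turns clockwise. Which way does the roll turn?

the motor → shaft B: external mesh, 1 reversal → CCW.
shaft B → shaft C: external mesh, 1 reversal → CW.
shaft C → shaft D: driver → idler → idler → driven is 3 external meshes, 3 reversals → CCW.
shaft D → shaft E: external mesh, 1 reversal → CW.
shaft E → the roll: external mesh, 1 reversal → CCW.
7 reversals in total — an odd number — so the roll turns opposite to the motor.

counterclockwise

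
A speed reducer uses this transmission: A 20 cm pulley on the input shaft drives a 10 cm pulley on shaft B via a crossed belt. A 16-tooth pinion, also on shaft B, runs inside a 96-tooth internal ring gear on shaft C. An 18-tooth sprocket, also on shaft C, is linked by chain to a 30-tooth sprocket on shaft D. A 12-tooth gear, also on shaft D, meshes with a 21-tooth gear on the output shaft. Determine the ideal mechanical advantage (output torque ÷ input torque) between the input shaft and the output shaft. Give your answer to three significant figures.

8.75

Each stage contributes driven/driver: belt 10/20 = 0.5, internal gear 96/16 = 6, chain 30/18 = 1.6667, gear mesh 21/12 = 1.75.
Overall: 0.5 × 6 × 1.6667 × 1.75 = 8.75.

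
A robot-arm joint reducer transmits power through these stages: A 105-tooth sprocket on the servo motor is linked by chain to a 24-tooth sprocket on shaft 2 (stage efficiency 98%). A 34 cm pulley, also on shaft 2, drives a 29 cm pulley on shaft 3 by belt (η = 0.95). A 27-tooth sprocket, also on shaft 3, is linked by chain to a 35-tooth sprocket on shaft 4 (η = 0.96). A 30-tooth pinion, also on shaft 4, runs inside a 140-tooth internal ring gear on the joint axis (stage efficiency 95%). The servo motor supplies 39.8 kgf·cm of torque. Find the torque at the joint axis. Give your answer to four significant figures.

39.85 kgf·cm

Chain: ratio = 24/105 = 0.22857; torque at shaft 2 = 39.8 × 0.22857 × 0.98 = 8.9152 kgf·cm.
Belt: ratio = 29/34 = 0.85294; torque at shaft 3 = 8.9152 × 0.85294 × 0.95 = 7.2239 kgf·cm.
Chain: ratio = 35/27 = 1.2963; torque at shaft 4 = 7.2239 × 1.2963 × 0.96 = 8.9898 kgf·cm.
Internal gear: ratio = 140/30 = 4.6667; torque at the joint axis = 8.9898 × 4.6667 × 0.95 = 39.855 kgf·cm.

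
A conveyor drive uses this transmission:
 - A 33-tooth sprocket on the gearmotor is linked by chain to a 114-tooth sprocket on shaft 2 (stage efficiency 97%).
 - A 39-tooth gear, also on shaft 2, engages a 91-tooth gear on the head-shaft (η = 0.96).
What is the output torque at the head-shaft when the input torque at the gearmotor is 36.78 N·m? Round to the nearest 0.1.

276.1 N·m

Chain: ratio = 114/33 = 3.4545; torque at shaft 2 = 36.78 × 3.4545 × 0.97 = 123.25 N·m.
Gear mesh: ratio = 91/39 = 2.3333; torque at the head-shaft = 123.25 × 2.3333 × 0.96 = 276.07 N·m.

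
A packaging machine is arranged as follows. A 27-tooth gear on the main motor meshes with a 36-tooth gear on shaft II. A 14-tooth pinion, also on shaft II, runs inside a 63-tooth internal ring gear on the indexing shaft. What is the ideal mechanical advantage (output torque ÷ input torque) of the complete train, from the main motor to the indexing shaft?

Each stage contributes driven/driver: gear mesh 36/27 = 1.3333, internal gear 63/14 = 4.5.
Overall: 1.3333 × 4.5 = 6.

6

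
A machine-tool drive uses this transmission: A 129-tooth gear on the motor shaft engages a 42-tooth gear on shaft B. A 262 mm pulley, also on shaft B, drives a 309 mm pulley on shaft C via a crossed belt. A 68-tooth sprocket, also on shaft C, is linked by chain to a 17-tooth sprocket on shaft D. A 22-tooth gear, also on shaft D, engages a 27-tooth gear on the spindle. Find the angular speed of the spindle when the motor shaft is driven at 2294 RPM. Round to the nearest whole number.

19471 RPM

Gear mesh: ratio = 42/129 = 0.32558, so shaft B turns at 2294 / 0.32558 = 7045.9 RPM.
Belt: ratio = 309/262 = 1.1794, so shaft C turns at 7045.9 / 1.1794 = 5974.2 RPM.
Chain: ratio = 17/68 = 0.25, so shaft D turns at 5974.2 / 0.25 = 23897 RPM.
Gear mesh: ratio = 27/22 = 1.2273, so the spindle turns at 23897 / 1.2273 = 19471 RPM.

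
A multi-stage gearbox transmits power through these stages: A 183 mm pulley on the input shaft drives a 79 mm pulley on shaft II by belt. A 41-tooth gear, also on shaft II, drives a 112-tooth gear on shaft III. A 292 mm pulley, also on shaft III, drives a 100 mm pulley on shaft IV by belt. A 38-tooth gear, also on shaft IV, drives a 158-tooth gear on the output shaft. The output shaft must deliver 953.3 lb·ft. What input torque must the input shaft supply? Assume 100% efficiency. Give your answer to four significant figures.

567.7 lb·ft

Overall ratio R = 0.43169 × 2.7317 × 0.34247 × 4.1579 = 1.6792.
Input torque = output torque / R = 953.3 / 1.6792 = 567.71 lb·ft.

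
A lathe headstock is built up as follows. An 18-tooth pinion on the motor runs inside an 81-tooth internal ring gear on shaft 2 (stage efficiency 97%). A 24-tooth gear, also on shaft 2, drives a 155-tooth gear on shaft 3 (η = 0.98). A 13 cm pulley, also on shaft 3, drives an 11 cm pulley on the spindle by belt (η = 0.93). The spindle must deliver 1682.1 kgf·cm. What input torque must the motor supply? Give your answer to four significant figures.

Overall ratio R = 4.5 × 6.4583 × 0.84615 = 24.591; overall efficiency η = 0.97 × 0.98 × 0.93 = 0.8841.
Input torque = output torque / (R × η) = 1682.1 / (24.591 × 0.8841) = 77.373 kgf·cm.

77.37 kgf·cm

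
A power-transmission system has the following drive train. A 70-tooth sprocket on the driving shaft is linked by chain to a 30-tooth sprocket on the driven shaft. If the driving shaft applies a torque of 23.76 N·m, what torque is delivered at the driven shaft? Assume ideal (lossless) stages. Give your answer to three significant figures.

10.2 N·m

After the chain (30/70): 23.76 × 0.42857 = 10.183 N·m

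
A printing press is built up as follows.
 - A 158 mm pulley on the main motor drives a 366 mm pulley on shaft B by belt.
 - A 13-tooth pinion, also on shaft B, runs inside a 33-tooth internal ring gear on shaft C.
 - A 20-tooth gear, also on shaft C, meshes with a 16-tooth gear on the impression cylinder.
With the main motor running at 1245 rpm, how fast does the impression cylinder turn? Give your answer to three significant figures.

265 rpm

Belt: ratio = 366/158 = 2.3165, so shaft B turns at 1245 / 2.3165 = 537.46 rpm.
Internal gear: ratio = 33/13 = 2.5385, so shaft C turns at 537.46 / 2.5385 = 211.73 rpm.
Gear mesh: ratio = 16/20 = 0.8, so the impression cylinder turns at 211.73 / 0.8 = 264.66 rpm.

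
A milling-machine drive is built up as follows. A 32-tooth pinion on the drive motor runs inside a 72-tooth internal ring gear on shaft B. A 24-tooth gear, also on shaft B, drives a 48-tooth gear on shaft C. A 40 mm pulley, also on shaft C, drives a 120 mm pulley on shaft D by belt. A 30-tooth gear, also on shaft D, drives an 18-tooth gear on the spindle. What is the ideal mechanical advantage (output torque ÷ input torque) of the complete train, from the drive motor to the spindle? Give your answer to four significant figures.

8.100

Each stage contributes driven/driver: internal gear 72/32 = 2.25, gear mesh 48/24 = 2, belt 120/40 = 3, gear mesh 18/30 = 0.6.
Overall: 2.25 × 2 × 3 × 0.6 = 8.1.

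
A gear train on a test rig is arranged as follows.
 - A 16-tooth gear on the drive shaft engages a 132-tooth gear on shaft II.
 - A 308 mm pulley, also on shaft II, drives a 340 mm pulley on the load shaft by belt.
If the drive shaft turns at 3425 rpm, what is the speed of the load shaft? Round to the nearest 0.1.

376.1 rpm

Gear mesh: ratio = 132/16 = 8.25, so shaft II turns at 3425 / 8.25 = 415.15 rpm.
Belt: ratio = 340/308 = 1.1039, so the load shaft turns at 415.15 / 1.1039 = 376.08 rpm.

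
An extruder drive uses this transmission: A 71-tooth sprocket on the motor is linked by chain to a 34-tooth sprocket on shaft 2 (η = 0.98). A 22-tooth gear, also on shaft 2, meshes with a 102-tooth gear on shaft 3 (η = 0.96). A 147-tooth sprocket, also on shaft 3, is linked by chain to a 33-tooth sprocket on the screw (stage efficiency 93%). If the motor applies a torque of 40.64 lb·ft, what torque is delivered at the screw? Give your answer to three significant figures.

Chain: ratio = 34/71 = 0.47887; torque at shaft 2 = 40.64 × 0.47887 × 0.98 = 19.072 lb·ft.
Gear mesh: ratio = 102/22 = 4.6364; torque at shaft 3 = 19.072 × 4.6364 × 0.96 = 84.889 lb·ft.
Chain: ratio = 33/147 = 0.22449; torque at the screw = 84.889 × 0.22449 × 0.93 = 17.723 lb·ft.

17.7 lb·ft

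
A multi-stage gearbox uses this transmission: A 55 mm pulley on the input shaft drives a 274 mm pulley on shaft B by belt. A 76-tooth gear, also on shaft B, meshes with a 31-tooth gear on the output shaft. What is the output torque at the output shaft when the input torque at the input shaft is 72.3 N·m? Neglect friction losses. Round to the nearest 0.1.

belt 274/55 = 4.9818 → τ = 72.3·4.9818 = 360.19 N·m
gear mesh 31/76 = 0.40789 → τ = 360.19·0.40789 = 146.92 N·m

146.9 N·m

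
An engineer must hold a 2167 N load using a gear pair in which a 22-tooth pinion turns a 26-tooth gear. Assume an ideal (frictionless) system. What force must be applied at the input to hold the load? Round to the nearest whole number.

Gear pair MA = 26/22 = 1.1818.
Effort = load / MA = 2167 / 1.1818 = 1833.6 N.

1834 N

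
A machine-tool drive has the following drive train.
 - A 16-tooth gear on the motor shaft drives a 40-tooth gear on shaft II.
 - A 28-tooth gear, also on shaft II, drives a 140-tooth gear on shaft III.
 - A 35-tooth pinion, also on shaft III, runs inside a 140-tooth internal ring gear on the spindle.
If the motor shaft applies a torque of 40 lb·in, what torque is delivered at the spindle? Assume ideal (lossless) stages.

gear mesh 40/16 = 2.5 → τ = 40·2.5 = 100 lb·in
gear mesh 140/28 = 5 → τ = 100·5 = 500 lb·in
internal gear 140/35 = 4 → τ = 500·4 = 2000 lb·in

2000 lb·in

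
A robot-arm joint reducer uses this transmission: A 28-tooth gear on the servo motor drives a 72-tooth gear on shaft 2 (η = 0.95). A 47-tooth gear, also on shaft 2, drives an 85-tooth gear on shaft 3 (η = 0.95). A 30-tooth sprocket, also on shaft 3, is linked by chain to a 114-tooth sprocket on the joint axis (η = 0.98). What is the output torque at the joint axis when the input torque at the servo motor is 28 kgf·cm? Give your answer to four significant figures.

437.6 kgf·cm

gear mesh 72/28 = 2.5714 → τ = 28·2.5714·0.95 = 68.4 kgf·cm
gear mesh 85/47 = 1.8085 → τ = 68.4·1.8085·0.95 = 117.52 kgf·cm
chain 114/30 = 3.8 → τ = 117.52·3.8·0.98 = 437.63 kgf·cm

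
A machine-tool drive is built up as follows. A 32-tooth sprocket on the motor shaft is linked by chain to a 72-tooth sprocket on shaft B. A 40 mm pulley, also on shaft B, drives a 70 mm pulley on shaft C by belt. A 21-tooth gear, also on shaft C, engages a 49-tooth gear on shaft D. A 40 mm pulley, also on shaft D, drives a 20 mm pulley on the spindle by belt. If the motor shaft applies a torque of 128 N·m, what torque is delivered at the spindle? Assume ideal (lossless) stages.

588 N·m

chain 72/32 = 2.25 → τ = 128·2.25 = 288 N·m
belt 70/40 = 1.75 → τ = 288·1.75 = 504 N·m
gear mesh 49/21 = 2.3333 → τ = 504·2.3333 = 1176 N·m
belt 20/40 = 0.5 → τ = 1176·0.5 = 588 N·m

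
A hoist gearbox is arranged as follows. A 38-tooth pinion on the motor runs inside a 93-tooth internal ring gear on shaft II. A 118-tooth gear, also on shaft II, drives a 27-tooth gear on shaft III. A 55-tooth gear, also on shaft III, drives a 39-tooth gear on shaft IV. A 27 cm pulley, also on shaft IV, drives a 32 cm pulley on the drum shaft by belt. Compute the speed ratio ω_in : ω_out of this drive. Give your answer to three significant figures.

0.471

Each stage contributes driven/driver: internal gear 93/38 = 2.4474, gear mesh 27/118 = 0.22881, gear mesh 39/55 = 0.70909, belt 32/27 = 1.1852.
Overall: 2.4474 × 0.22881 × 0.70909 × 1.1852 = 0.47062.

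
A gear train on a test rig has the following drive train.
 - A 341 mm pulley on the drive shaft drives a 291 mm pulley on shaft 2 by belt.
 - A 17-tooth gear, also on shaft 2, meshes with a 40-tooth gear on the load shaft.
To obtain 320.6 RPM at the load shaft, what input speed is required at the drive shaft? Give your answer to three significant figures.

Overall ratio R = 0.85337 × 2.3529 = 2.0079.
Required input speed = output speed × R = 320.6 × 2.0079 = 643.74 RPM.

644 RPM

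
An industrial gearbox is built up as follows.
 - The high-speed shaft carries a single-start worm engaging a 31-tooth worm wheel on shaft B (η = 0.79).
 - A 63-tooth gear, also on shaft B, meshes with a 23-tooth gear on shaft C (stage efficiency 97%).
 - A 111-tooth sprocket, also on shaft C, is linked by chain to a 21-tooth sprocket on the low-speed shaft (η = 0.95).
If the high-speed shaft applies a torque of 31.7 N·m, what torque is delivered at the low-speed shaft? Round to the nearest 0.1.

49.4 N·m

worm 31/1 = 31 → τ = 31.7·31·0.79 = 776.33 N·m
gear mesh 23/63 = 0.36508 → τ = 776.33·0.36508·0.97 = 274.92 N·m
chain 21/111 = 0.18919 → τ = 274.92·0.18919·0.95 = 49.411 N·m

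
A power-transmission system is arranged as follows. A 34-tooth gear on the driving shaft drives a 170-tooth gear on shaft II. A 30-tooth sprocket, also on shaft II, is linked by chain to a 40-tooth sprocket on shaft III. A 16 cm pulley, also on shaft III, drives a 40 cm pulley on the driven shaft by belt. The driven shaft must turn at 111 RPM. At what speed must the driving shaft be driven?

Overall ratio R = 5 × 1.3333 × 2.5 = 16.667.
Required input speed = output speed × R = 111 × 16.667 = 1850 RPM.

1850 RPM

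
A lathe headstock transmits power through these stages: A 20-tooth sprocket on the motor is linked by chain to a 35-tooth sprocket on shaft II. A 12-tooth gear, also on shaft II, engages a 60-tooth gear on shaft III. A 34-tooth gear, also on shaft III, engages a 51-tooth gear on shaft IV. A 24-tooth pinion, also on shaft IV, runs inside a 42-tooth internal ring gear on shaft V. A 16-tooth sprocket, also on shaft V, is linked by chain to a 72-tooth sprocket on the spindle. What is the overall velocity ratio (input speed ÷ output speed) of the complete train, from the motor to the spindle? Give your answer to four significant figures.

Each stage contributes driven/driver: chain 35/20 = 1.75, gear mesh 60/12 = 5, gear mesh 51/34 = 1.5, internal gear 42/24 = 1.75, chain 72/16 = 4.5.
Overall: 1.75 × 5 × 1.5 × 1.75 × 4.5 = 103.36.

103.4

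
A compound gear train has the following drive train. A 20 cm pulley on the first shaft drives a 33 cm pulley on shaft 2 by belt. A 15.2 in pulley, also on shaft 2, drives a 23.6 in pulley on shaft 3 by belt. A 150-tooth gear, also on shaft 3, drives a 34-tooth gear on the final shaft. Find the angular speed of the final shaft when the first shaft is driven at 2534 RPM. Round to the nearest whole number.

4364 RPM

belt 33/20 = 1.65 → 2534/1.65 = 1535.8 RPM
belt 23.6/15.2 = 1.5526 → 1535.8/1.5526 = 989.13 RPM
gear mesh 34/150 = 0.22667 → 989.13/0.22667 = 4363.8 RPM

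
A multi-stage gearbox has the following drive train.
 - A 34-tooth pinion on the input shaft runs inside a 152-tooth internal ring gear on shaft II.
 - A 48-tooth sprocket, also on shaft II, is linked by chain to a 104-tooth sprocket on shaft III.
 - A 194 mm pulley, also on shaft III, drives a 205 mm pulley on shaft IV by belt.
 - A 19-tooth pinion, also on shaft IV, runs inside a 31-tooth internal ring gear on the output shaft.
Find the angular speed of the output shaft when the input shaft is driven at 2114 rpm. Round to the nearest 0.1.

internal gear 152/34 = 4.4706 → 2114/4.4706 = 472.87 rpm
chain 104/48 = 2.1667 → 472.87/2.1667 = 218.25 rpm
belt 205/194 = 1.0567 → 218.25/1.0567 = 206.54 rpm
internal gear 31/19 = 1.6316 → 206.54/1.6316 = 126.59 rpm

126.6 rpm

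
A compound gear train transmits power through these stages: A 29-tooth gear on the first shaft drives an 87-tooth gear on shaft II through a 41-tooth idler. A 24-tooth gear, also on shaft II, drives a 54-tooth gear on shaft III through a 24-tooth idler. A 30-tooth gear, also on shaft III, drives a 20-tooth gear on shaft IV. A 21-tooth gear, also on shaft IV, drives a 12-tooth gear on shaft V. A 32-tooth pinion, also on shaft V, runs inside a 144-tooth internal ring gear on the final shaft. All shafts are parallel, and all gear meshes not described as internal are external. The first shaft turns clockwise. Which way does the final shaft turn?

the first shaft → shaft II: driver → idler → driven is 2 external meshes, 2 reversals → CW.
shaft II → shaft III: driver → idler → driven is 2 external meshes, 2 reversals → CW.
shaft III → shaft IV: external mesh, 1 reversal → CCW.
shaft IV → shaft V: external mesh, 1 reversal → CW.
shaft V → the final shaft: internal mesh, same direction → CW.
6 reversals in total — an even number — so the final shaft turns the same way as the first shaft.

clockwise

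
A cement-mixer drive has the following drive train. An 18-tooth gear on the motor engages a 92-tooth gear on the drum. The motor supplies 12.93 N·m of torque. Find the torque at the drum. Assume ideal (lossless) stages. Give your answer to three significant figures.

gear mesh 92/18 = 5.1111 → τ = 12.93·5.1111 = 66.087 N·m

66.1 N·m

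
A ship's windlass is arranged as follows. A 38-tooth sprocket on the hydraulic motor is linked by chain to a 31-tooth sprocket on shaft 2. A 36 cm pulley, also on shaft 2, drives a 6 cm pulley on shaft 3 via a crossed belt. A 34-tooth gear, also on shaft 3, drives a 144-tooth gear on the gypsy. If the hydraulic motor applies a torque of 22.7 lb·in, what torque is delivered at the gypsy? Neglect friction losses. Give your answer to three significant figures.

13.1 lb·in

chain 31/38 = 0.81579 → τ = 22.7·0.81579 = 18.518 lb·in
belt 6/36 = 0.16667 → τ = 18.518·0.16667 = 3.0864 lb·in
gear mesh 144/34 = 4.2353 → τ = 3.0864·4.2353 = 13.072 lb·in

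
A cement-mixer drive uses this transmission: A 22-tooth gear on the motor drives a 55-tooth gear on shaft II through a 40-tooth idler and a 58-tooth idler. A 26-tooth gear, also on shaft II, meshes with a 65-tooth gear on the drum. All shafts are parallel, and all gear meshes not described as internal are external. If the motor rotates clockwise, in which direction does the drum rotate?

the motor → shaft II: driver → idler → idler → driven is 3 external meshes, 3 reversals → CCW.
shaft II → the drum: external mesh, 1 reversal → CW.
4 reversals in total — an even number — so the drum turns the same way as the motor.

clockwise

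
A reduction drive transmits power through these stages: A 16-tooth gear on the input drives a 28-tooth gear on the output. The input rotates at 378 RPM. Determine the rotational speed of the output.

gear mesh 28/16 = 1.75 → 378/1.75 = 216 RPM

216 RPM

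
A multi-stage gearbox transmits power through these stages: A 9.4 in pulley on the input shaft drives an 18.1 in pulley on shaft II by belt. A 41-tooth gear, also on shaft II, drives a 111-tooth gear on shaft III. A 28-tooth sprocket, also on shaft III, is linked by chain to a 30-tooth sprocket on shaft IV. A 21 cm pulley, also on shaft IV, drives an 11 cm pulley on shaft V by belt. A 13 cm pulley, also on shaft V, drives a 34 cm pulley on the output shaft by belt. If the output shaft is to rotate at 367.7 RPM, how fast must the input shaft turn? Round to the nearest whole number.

2814 RPM

Overall ratio R = 1.9255 × 2.7073 × 1.0714 × 0.52381 × 2.6154 = 7.6518.
Required input speed = output speed × R = 367.7 × 7.6518 = 2813.6 RPM.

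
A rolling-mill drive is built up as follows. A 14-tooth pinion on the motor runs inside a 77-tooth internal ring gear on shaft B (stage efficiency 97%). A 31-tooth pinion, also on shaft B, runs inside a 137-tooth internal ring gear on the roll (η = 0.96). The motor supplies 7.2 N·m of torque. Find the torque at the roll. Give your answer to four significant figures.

After the internal gear (77/14): 7.2 × 5.5 × 0.97 = 38.412 N·m
After the internal gear (137/31): 38.412 × 4.4194 × 0.96 = 162.97 N·m

163.0 N·m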